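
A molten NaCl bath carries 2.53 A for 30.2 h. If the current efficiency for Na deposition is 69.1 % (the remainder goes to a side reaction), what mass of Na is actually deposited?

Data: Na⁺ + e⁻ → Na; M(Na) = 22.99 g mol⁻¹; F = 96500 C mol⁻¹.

45.3 g

Q = I·t = 2.530 × 108720 = 275100 C.
n(e⁻) = 275100/96500 = 2.850 mol; theoretically n(Na) = 2.850/1 = 2.850 mol, m_theo = 65.53 g.
At 69.1 % efficiency, m_actual = 0.691 × 65.53 = 45.3 g.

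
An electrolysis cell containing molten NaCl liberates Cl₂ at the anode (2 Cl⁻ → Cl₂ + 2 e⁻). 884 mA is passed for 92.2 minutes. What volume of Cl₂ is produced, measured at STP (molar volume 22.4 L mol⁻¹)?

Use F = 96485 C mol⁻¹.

Q = I·t = 0.8840 A × 5532.0 s = 4890 C.
n(e⁻) = Q/F = 4890 / 96485 = 0.05068 mol.
2 electrons are transferred per Cl₂ molecule, so n(Cl₂) = 0.05068 / 2 = 0.02534 mol.
V = n × V_m = 0.02534 × 22.4 = 0.568 L.

0.568 L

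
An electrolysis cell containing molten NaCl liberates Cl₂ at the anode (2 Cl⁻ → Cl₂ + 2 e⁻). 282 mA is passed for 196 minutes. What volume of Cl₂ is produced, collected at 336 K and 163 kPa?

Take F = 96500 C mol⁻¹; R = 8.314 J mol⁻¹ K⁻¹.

0.294 L

Q = I·t = 0.2820 A × 11760 s = 3316 C.
n(e⁻) = Q/F = 3316 / 96500 = 0.03437 mol.
2 electrons are transferred per Cl₂ molecule, so n(Cl₂) = 0.03437 / 2 = 0.01718 mol.
V = nRT/P = (0.01718 × 8.314 × 336) / (163 × 10³ Pa) = 2.94 × 10⁻⁴ m³ = 0.294 L.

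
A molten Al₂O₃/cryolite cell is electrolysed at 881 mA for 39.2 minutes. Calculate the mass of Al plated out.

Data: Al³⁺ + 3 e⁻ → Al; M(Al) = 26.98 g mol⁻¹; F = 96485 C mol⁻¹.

0.193 g

Q = I·t = 0.8810 A × 2352.0 s = 2072 C.
n(e⁻) = Q/F = 2072 / 96485 = 0.02148 mol.
Al³⁺ + 3 e⁻ → Al, so n(Al) = n(e⁻)/3 = 0.007159 mol.
m = n·M = 0.007159 × 26.98 = 0.193 g.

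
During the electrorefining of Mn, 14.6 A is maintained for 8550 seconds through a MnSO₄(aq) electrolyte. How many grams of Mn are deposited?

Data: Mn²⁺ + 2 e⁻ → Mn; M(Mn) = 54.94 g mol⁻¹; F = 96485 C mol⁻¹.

35.5 g

Q = I·t = 14.60 A × 8550.0 s = 124800 C.
n(e⁻) = Q/F = 124800 / 96485 = 1.294 mol.
Mn²⁺ + 2 e⁻ → Mn, so n(Mn) = n(e⁻)/2 = 0.6469 mol.
m = n·M = 0.6469 × 54.94 = 35.5 g.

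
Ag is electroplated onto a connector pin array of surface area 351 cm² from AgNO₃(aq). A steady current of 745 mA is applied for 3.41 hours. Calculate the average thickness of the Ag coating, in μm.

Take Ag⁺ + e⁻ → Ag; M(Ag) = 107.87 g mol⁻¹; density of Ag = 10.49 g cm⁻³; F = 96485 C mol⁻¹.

27.8 μm

Q = I·t = 0.7450 × 12276 = 9146 C; n(e⁻) = 0.09479 mol.
n(Ag) = n(e⁻)/1 = 0.09479 mol, so m = 0.09479 × 107.87 = 10.22 g.
Volume = m/ρ = 10.22 / 10.49 = 0.9747 cm³.
Thickness = V/A = 0.9747 / 351 = 0.00278 cm = 27.8 μm.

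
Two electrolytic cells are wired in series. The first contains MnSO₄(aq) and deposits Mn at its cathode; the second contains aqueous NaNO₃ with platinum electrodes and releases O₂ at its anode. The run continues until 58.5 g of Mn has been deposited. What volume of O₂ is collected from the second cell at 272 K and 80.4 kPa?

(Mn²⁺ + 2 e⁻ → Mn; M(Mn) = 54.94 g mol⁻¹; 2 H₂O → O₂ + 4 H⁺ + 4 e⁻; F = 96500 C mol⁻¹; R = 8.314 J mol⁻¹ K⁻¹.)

n(Mn) = 58.5 / 54.94 = 1.065 mol, so n(e⁻) = 2 × 1.065 = 2.130 mol.
The cells are in series, so the same 2.130 mol of electrons passes through the second cell.
2 H₂O → O₂ + 4 H⁺ + 4 e⁻ — 4 mol e⁻ per mol O₂, so n(O₂) = 2.130/4 = 0.5324 mol.
V = nRT/P = (0.5324 × 8.314 × 272) / (80.4 × 10³) = 0.0150 m³ = 15.0 L.

15.0 L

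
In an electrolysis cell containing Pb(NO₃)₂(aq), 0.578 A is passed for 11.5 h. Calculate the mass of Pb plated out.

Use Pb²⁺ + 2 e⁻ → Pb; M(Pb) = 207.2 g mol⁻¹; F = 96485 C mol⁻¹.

25.7 g

Q = I·t = 0.5780 A × 41400 s = 23930 C.
n(e⁻) = Q/F = 23930 / 96485 = 0.2480 mol.
Pb²⁺ + 2 e⁻ → Pb, so n(Pb) = n(e⁻)/2 = 0.1240 mol.
m = n·M = 0.1240 × 207.2 = 25.7 g.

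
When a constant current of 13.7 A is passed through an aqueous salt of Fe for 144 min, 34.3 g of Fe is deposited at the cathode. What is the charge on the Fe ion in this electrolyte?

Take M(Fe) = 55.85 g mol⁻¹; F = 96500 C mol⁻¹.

Q = I·t = 13.70 A × 8640.0 s = 118400 C, so n(e⁻) = 118400/96500 = 1.227 mol.
n(Fe) deposited = 34.3 / 55.85 = 0.6141 mol.
Electrons per atom = n(e⁻)/n(Fe) = 1.227 / 0.6141 = 2.00 ≈ 2, so the ion is Fe²⁺.

+2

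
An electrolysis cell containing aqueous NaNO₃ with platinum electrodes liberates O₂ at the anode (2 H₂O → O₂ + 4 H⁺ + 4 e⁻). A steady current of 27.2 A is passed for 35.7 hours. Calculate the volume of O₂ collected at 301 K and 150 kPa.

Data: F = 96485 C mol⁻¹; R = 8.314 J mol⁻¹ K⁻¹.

Q = I·t = 27.20 A × 128520 s = 3496000 C.
n(e⁻) = Q/F = 3496000 / 96485 = 36.23 mol.
4 electrons are transferred per O₂ molecule, so n(O₂) = 36.23 / 4 = 9.058 mol.
V = nRT/P = (9.058 × 8.314 × 301) / (150 × 10³ Pa) = 0.151 m³ = 151 L.

151 L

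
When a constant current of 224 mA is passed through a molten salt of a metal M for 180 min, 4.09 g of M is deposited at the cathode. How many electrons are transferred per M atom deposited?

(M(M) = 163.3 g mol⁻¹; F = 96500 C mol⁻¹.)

Q = I·t = 0.2240 A × 10800 s = 2419 C, so n(e⁻) = 2419/96500 = 0.02507 mol.
n(M) deposited = 4.09 / 163.3 = 0.02505 mol.
Electrons per atom = n(e⁻)/n(M) = 0.02507 / 0.02505 = 1.00 ≈ 1, so the ion is M⁺.

1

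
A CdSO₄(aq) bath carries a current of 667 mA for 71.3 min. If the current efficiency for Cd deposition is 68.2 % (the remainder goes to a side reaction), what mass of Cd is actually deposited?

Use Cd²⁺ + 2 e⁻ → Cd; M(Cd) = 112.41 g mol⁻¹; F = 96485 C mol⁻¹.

1.13 g

Q = I·t = 0.6670 × 4278.0 = 2853 C.
n(e⁻) = 2853/96485 = 0.02957 mol; theoretically n(Cd) = 0.02957/2 = 0.01479 mol, m_theo = 1.662 g.
At 68.2 % efficiency, m_actual = 0.682 × 1.662 = 1.13 g.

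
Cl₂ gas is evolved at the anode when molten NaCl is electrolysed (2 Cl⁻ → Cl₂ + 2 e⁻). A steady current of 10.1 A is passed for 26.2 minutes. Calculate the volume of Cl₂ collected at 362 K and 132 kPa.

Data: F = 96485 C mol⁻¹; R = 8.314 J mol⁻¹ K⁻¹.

Q = I·t = 10.10 A × 1572.0 s = 15880 C.
n(e⁻) = Q/F = 15880 / 96485 = 0.1646 mol.
2 electrons are transferred per Cl₂ molecule, so n(Cl₂) = 0.1646 / 2 = 0.08228 mol.
V = nRT/P = (0.08228 × 8.314 × 362) / (132 × 10³ Pa) = 0.00188 m³ = 1.88 L.

1.88 L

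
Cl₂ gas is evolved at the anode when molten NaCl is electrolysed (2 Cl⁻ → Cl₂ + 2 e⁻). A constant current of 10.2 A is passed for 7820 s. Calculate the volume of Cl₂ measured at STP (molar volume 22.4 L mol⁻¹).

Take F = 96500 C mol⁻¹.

Q = I·t = 10.20 A × 7820.0 s = 79760 C.
n(e⁻) = Q/F = 79760 / 96500 = 0.8266 mol.
2 electrons are transferred per Cl₂ molecule, so n(Cl₂) = 0.8266 / 2 = 0.4133 mol.
V = n × V_m = 0.4133 × 22.4 = 9.26 L.

9.26 L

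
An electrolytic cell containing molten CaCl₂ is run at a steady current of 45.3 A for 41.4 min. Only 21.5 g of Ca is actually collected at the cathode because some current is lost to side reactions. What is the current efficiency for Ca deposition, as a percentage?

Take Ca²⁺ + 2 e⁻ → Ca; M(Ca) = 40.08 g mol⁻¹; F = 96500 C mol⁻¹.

92.0 %

Q = I·t = 45.30 × 2484.0 = 112500 C; n(e⁻) = 112500/96500 = 1.166 mol.
Theoretical n(Ca) = n(e⁻)/2 = 0.5830 mol, i.e. m_theo = 0.5830 × 40.08 = 23.37 g.
Efficiency = m_actual / m_theo = 21.5 / 23.37 = 92.0 %.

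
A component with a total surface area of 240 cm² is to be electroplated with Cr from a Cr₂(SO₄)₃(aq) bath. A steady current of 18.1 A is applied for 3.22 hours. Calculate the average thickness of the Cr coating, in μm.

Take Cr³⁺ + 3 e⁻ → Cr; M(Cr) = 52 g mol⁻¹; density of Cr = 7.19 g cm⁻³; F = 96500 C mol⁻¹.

218 μm

Q = I·t = 18.10 × 11592 = 209800 C; n(e⁻) = 2.174 mol.
n(Cr) = n(e⁻)/3 = 0.7248 mol, so m = 0.7248 × 52 = 37.69 g.
Volume = m/ρ = 37.69 / 7.19 = 5.242 cm³.
Thickness = V/A = 5.242 / 240 = 0.0218 cm = 218 μm.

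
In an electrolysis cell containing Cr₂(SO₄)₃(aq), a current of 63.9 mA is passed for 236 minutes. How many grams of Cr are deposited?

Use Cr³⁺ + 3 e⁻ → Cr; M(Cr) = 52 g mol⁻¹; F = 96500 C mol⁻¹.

Q = I·t = 0.06390 A × 14160 s = 904.8 C.
n(e⁻) = Q/F = 904.8 / 96500 = 0.009376 mol.
Cr³⁺ + 3 e⁻ → Cr, so n(Cr) = n(e⁻)/3 = 0.003125 mol.
m = n·M = 0.003125 × 52 = 0.163 g.

0.163 g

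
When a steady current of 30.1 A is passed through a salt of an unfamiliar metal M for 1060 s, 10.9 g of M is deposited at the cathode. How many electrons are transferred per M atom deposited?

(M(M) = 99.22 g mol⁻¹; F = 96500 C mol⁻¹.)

3

Q = I·t = 30.10 A × 1060.0 s = 31910 C, so n(e⁻) = 31910/96500 = 0.3306 mol.
n(M) deposited = 10.9 / 99.22 = 0.1099 mol.
Electrons per atom = n(e⁻)/n(M) = 0.3306 / 0.1099 = 3.01 ≈ 3, so the ion is M³⁺.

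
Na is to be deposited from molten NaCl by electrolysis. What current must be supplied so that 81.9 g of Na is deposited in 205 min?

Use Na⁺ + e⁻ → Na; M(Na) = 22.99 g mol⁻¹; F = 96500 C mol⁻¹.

27.9 A

n(Na) = 81.9 / 22.99 = 3.562 mol.
n(e⁻) = 1 × 3.562 = 3.562 mol.
Q = n(e⁻)·F = 3.562 × 96500 = 343800 C.
I = Q/t = 343800 / 12300 s = 27.9 A.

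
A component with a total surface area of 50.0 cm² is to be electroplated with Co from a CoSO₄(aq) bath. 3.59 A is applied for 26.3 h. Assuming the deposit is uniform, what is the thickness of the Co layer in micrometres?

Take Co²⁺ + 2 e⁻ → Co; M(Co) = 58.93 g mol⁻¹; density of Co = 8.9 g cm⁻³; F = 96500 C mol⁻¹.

Q = I·t = 3.590 × 94680 = 339900 C; n(e⁻) = 3.522 mol.
n(Co) = n(e⁻)/2 = 1.761 mol, so m = 1.761 × 58.93 = 103.8 g.
Volume = m/ρ = 103.8 / 8.9 = 11.66 cm³.
Thickness = V/A = 11.66 / 50.0 = 0.233 cm = 2330 μm.

2330 μm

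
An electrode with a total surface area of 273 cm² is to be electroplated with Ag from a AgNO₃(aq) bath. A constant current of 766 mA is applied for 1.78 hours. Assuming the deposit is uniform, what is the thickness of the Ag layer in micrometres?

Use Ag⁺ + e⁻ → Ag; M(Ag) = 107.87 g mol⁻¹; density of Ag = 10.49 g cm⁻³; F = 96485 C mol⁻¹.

Q = I·t = 0.7660 × 6408.0 = 4909 C; n(e⁻) = 0.05087 mol.
n(Ag) = n(e⁻)/1 = 0.05087 mol, so m = 0.05087 × 107.87 = 5.488 g.
Volume = m/ρ = 5.488 / 10.49 = 0.5231 cm³.
Thickness = V/A = 0.5231 / 273 = 0.00192 cm = 19.2 μm.

19.2 μm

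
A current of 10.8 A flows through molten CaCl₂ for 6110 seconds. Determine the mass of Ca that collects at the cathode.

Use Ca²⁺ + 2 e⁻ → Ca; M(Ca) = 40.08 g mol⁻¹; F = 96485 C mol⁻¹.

13.7 g

Q = I·t = 10.80 A × 6110.0 s = 65990 C.
n(e⁻) = Q/F = 65990 / 96485 = 0.6839 mol.
Ca²⁺ + 2 e⁻ → Ca, so n(Ca) = n(e⁻)/2 = 0.3420 mol.
m = n·M = 0.3420 × 40.08 = 13.7 g.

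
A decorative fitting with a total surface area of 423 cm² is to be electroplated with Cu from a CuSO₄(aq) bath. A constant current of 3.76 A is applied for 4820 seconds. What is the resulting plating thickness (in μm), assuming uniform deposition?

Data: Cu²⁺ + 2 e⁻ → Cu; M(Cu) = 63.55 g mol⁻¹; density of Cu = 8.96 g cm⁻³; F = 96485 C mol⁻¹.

Q = I·t = 3.760 × 4820.0 = 18120 C; n(e⁻) = 0.1878 mol.
n(Cu) = n(e⁻)/2 = 0.09392 mol, so m = 0.09392 × 63.55 = 5.968 g.
Volume = m/ρ = 5.968 / 8.96 = 0.6661 cm³.
Thickness = V/A = 0.6661 / 423 = 0.00157 cm = 15.7 μm.

15.7 μm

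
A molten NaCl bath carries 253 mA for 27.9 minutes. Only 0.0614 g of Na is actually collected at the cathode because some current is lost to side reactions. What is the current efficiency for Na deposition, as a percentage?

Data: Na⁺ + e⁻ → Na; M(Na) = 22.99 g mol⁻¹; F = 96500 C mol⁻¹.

Q = I·t = 0.2530 × 1674.0 = 423.5 C; n(e⁻) = 423.5/96500 = 0.004389 mol.
Theoretical n(Na) = n(e⁻)/1 = 0.004389 mol, i.e. m_theo = 0.004389 × 22.99 = 0.1009 g.
Efficiency = m_actual / m_theo = 0.0614 / 0.1009 = 60.9 %.

60.9 %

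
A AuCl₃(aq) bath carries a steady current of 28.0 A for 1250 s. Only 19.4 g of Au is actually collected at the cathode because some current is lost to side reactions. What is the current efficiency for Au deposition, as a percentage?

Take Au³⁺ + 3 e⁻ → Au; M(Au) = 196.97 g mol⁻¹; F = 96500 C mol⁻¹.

Q = I·t = 28.00 × 1250.0 = 35000 C; n(e⁻) = 35000/96500 = 0.3627 mol.
Theoretical n(Au) = n(e⁻)/3 = 0.1209 mol, i.e. m_theo = 0.1209 × 196.97 = 23.81 g.
Efficiency = m_actual / m_theo = 19.4 / 23.81 = 81.5 %.

81.5 %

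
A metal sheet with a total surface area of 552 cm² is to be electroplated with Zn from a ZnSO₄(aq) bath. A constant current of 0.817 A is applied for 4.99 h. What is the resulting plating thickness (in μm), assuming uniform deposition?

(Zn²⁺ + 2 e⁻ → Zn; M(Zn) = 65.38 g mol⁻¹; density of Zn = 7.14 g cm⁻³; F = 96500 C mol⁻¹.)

Q = I·t = 0.8170 × 17964 = 14680 C; n(e⁻) = 0.1521 mol.
n(Zn) = n(e⁻)/2 = 0.07604 mol, so m = 0.07604 × 65.38 = 4.972 g.
Volume = m/ρ = 4.972 / 7.14 = 0.6963 cm³.
Thickness = V/A = 0.6963 / 552 = 0.00126 cm = 12.6 μm.

12.6 μm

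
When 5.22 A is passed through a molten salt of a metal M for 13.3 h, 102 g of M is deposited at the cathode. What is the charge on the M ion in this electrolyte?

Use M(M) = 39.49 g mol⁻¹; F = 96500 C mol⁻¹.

Q = I·t = 5.220 A × 47880 s = 249900 C, so n(e⁻) = 249900/96500 = 2.590 mol.
n(M) deposited = 102 / 39.49 = 2.583 mol.
Electrons per atom = n(e⁻)/n(M) = 2.590 / 2.583 = 1.00 ≈ 1, so the ion is M⁺.

+1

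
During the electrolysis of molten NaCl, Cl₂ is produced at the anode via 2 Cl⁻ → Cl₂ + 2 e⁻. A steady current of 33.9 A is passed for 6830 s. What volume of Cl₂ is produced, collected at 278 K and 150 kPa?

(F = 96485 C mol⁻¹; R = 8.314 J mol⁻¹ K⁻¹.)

Q = I·t = 33.90 A × 6830.0 s = 231500 C.
n(e⁻) = Q/F = 231500 / 96485 = 2.400 mol.
2 electrons are transferred per Cl₂ molecule, so n(Cl₂) = 2.400 / 2 = 1.200 mol.
V = nRT/P = (1.200 × 8.314 × 278) / (150 × 10³ Pa) = 0.0185 m³ = 18.5 L.

18.5 L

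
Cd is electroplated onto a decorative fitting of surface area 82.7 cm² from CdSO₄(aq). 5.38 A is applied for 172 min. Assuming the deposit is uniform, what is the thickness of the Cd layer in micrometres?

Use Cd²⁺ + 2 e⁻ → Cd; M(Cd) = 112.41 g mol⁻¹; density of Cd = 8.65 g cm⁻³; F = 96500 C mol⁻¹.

Q = I·t = 5.380 × 10320 = 55520 C; n(e⁻) = 0.5754 mol.
n(Cd) = n(e⁻)/2 = 0.2877 mol, so m = 0.2877 × 112.41 = 32.34 g.
Volume = m/ρ = 32.34 / 8.65 = 3.738 cm³.
Thickness = V/A = 3.738 / 82.7 = 0.0452 cm = 452 μm.

452 μm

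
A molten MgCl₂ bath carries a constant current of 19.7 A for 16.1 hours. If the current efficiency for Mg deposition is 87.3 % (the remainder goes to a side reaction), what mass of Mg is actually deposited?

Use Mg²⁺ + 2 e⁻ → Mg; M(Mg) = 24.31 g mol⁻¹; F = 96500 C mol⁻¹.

Q = I·t = 19.70 × 57960 = 1142000 C.
n(e⁻) = 1142000/96500 = 11.83 mol; theoretically n(Mg) = 11.83/2 = 5.916 mol, m_theo = 143.8 g.
At 87.3 % efficiency, m_actual = 0.873 × 143.8 = 126 g.

126 g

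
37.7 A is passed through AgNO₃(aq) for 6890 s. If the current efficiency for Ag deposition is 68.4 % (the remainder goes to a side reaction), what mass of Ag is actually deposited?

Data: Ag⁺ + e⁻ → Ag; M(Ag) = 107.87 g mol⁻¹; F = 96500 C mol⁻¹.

199 g

Q = I·t = 37.70 × 6890.0 = 259800 C.
n(e⁻) = 259800/96500 = 2.692 mol; theoretically n(Ag) = 2.692/1 = 2.692 mol, m_theo = 290.4 g.
At 68.4 % efficiency, m_actual = 0.684 × 290.4 = 199 g.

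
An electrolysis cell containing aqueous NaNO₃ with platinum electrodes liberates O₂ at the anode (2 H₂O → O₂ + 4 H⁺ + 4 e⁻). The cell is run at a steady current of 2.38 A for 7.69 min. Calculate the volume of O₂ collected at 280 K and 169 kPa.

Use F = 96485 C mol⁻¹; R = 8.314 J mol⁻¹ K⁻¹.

0.0392 L

Q = I·t = 2.380 A × 461.40 s = 1098 C.
n(e⁻) = Q/F = 1098 / 96485 = 0.01138 mol.
4 electrons are transferred per O₂ molecule, so n(O₂) = 0.01138 / 4 = 0.002845 mol.
V = nRT/P = (0.002845 × 8.314 × 280) / (169 × 10³ Pa) = 3.92 × 10⁻⁵ m³ = 0.0392 L.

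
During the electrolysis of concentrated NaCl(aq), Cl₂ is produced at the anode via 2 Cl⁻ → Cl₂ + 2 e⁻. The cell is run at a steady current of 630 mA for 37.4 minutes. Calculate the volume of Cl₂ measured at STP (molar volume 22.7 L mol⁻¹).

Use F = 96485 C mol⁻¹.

Q = I·t = 0.6300 A × 2244.0 s = 1414 C.
n(e⁻) = Q/F = 1414 / 96485 = 0.01465 mol.
2 electrons are transferred per Cl₂ molecule, so n(Cl₂) = 0.01465 / 2 = 0.007326 mol.
V = n × V_m = 0.007326 × 22.7 = 0.166 L.

0.166 L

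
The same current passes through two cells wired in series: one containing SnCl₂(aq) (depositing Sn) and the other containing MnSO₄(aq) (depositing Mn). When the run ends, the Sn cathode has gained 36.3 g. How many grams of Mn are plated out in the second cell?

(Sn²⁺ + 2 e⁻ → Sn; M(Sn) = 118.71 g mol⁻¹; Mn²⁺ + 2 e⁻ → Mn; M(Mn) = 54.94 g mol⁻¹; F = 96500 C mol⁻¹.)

16.8 g

n(Sn) = 36.3 / 118.71 = 0.3058 mol.
Since Sn²⁺ + 2 e⁻ → Sn, n(e⁻) passed = 2 × 0.3058 = 0.6116 mol.
Cells in series carry the same charge, so the same 0.6116 mol of electrons passes through cell 2.
Mn²⁺ + 2 e⁻ → Mn, so n(Mn) = 0.6116 / 2 = 0.3058 mol.
m(Mn) = 0.3058 × 54.94 = 16.8 g.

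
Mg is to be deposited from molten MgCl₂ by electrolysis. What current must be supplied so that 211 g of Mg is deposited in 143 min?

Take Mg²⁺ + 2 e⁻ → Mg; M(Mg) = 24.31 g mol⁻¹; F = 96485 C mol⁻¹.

n(Mg) = 211 / 24.31 = 8.680 mol.
n(e⁻) = 2 × 8.680 = 17.36 mol.
Q = n(e⁻)·F = 17.36 × 96485 = 1675000 C.
I = Q/t = 1675000 / 8580.0 s = 195 A.

195 A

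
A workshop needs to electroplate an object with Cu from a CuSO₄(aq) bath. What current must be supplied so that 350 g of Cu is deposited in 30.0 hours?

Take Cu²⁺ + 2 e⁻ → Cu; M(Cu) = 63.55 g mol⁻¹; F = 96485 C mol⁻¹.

n(Cu) = 350 / 63.55 = 5.507 mol.
n(e⁻) = 2 × 5.507 = 11.01 mol.
Q = n(e⁻)·F = 11.01 × 96485 = 1063000 C.
I = Q/t = 1063000 / 108000 s = 9.84 A.

9.84 A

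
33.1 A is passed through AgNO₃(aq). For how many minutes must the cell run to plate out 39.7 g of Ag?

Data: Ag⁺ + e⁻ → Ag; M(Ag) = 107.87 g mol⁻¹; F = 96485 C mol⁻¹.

n(Ag) = m/M = 39.7 / 107.87 = 0.3680 mol.
Each Ag atom requires 1 electron, so n(e⁻) = 1 × 0.3680 = 0.3680 mol.
Q = n(e⁻)·F = 0.3680 × 96485 = 35510 C.
t = Q/I = 35510 / 33.10 A = 1073 s = 17.9 min.

17.9 min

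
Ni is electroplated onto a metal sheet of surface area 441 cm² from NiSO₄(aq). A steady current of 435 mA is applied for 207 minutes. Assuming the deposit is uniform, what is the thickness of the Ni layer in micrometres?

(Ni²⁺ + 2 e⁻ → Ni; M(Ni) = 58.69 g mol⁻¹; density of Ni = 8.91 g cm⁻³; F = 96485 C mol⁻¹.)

Q = I·t = 0.4350 × 12420 = 5403 C; n(e⁻) = 0.05600 mol.
n(Ni) = n(e⁻)/2 = 0.02800 mol, so m = 0.02800 × 58.69 = 1.643 g.
Volume = m/ρ = 1.643 / 8.91 = 0.1844 cm³.
Thickness = V/A = 0.1844 / 441 = 4.18 × 10⁻⁴ cm = 4.18 μm.

4.18 μm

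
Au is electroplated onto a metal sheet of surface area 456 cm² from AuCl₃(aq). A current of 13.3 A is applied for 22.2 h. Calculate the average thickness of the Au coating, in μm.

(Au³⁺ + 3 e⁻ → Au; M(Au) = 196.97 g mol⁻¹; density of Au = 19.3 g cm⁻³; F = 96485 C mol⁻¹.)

822 μm

Q = I·t = 13.30 × 79920 = 1063000 C; n(e⁻) = 11.02 mol.
n(Au) = n(e⁻)/3 = 3.672 mol, so m = 3.672 × 196.97 = 723.3 g.
Volume = m/ρ = 723.3 / 19.3 = 37.48 cm³.
Thickness = V/A = 37.48 / 456 = 0.0822 cm = 822 μm.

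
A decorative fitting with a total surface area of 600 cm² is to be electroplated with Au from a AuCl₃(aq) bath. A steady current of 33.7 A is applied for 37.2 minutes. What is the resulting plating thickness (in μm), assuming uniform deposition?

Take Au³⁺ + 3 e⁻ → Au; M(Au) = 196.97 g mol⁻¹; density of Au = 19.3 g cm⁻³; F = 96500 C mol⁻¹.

44.2 μm

Q = I·t = 33.70 × 2232.0 = 75220 C; n(e⁻) = 0.7795 mol.
n(Au) = n(e⁻)/3 = 0.2598 mol, so m = 0.2598 × 196.97 = 51.18 g.
Volume = m/ρ = 51.18 / 19.3 = 2.652 cm³.
Thickness = V/A = 2.652 / 600 = 0.00442 cm = 44.2 μm.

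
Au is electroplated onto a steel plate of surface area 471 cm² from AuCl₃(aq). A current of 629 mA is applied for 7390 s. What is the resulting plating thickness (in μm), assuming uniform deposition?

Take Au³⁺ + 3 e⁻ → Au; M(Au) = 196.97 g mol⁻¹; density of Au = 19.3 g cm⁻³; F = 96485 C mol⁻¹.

3.48 μm

Q = I·t = 0.6290 × 7390.0 = 4648 C; n(e⁻) = 0.04818 mol.
n(Au) = n(e⁻)/3 = 0.01606 mol, so m = 0.01606 × 196.97 = 3.163 g.
Volume = m/ρ = 3.163 / 19.3 = 0.1639 cm³.
Thickness = V/A = 0.1639 / 471 = 3.48 × 10⁻⁴ cm = 3.48 μm.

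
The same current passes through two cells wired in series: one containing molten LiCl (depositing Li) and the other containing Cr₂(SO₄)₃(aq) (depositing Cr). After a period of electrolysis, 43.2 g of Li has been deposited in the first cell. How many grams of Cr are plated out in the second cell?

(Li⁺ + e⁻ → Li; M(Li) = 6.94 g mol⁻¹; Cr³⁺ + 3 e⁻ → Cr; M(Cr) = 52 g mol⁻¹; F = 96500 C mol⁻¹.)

n(Li) = 43.2 / 6.94 = 6.225 mol.
Since Li⁺ + e⁻ → Li, n(e⁻) passed = 1 × 6.225 = 6.225 mol.
Cells in series carry the same charge, so the same 6.225 mol of electrons passes through cell 2.
Cr³⁺ + 3 e⁻ → Cr, so n(Cr) = 6.225 / 3 = 2.075 mol.
m(Cr) = 2.075 × 52 = 108 g.

108 g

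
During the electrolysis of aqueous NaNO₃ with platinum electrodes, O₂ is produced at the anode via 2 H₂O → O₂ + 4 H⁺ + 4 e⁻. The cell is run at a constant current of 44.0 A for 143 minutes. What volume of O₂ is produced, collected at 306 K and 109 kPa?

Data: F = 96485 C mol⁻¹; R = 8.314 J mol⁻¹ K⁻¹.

22.8 L

Q = I·t = 44.00 A × 8580.0 s = 377500 C.
n(e⁻) = Q/F = 377500 / 96485 = 3.913 mol.
4 electrons are transferred per O₂ molecule, so n(O₂) = 3.913 / 4 = 0.9782 mol.
V = nRT/P = (0.9782 × 8.314 × 306) / (109 × 10³ Pa) = 0.0228 m³ = 22.8 L.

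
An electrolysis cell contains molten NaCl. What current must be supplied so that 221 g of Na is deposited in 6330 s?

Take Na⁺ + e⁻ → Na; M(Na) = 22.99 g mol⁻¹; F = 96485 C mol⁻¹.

147 A

n(Na) = 221 / 22.99 = 9.613 mol.
n(e⁻) = 1 × 9.613 = 9.613 mol.
Q = n(e⁻)·F = 9.613 × 96485 = 927500 C.
I = Q/t = 927500 / 6330.0 s = 147 A.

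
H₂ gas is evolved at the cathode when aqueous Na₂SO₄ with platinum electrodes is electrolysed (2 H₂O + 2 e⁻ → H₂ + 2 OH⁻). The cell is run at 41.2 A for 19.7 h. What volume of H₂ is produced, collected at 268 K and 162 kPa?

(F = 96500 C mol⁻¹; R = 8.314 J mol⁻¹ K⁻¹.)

Q = I·t = 41.20 A × 70920 s = 2922000 C.
n(e⁻) = Q/F = 2922000 / 96500 = 30.28 mol.
2 electrons are transferred per H₂ molecule, so n(H₂) = 30.28 / 2 = 15.14 mol.
V = nRT/P = (15.14 × 8.314 × 268) / (162 × 10³ Pa) = 0.208 m³ = 208 L.

208 L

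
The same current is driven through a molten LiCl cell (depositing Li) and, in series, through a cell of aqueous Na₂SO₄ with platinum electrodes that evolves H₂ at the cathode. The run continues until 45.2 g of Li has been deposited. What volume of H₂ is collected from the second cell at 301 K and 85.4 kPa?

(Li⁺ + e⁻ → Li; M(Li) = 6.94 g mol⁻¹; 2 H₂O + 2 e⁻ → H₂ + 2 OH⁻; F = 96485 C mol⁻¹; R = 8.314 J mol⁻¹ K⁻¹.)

95.4 L

n(Li) = 45.2 / 6.94 = 6.513 mol, so n(e⁻) = 1 × 6.513 = 6.513 mol.
The cells are in series, so the same 6.513 mol of electrons passes through the second cell.
2 H₂O + 2 e⁻ → H₂ + 2 OH⁻ — 2 mol e⁻ per mol H₂, so n(H₂) = 6.513/2 = 3.256 mol.
V = nRT/P = (3.256 × 8.314 × 301) / (85.4 × 10³) = 0.0954 m³ = 95.4 L.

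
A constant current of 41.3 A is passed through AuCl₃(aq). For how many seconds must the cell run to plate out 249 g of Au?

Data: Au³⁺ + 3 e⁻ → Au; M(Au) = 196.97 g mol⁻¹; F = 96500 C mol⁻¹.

8860 s

n(Au) = m/M = 249 / 196.97 = 1.264 mol.
Each Au atom requires 3 electrons, so n(e⁻) = 3 × 1.264 = 3.792 mol.
Q = n(e⁻)·F = 3.792 × 96500 = 366000 C.
t = Q/I = 366000 / 41.30 A = 8861 s.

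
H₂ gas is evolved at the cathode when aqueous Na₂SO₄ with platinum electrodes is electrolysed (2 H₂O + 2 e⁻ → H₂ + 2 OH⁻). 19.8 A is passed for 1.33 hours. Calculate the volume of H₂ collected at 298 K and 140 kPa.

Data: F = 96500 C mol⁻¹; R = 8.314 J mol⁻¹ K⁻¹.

Q = I·t = 19.80 A × 4788.0 s = 94800 C.
n(e⁻) = Q/F = 94800 / 96500 = 0.9824 mol.
2 electrons are transferred per H₂ molecule, so n(H₂) = 0.9824 / 2 = 0.4912 mol.
V = nRT/P = (0.4912 × 8.314 × 298) / (140 × 10³ Pa) = 0.00869 m³ = 8.69 L.

8.69 L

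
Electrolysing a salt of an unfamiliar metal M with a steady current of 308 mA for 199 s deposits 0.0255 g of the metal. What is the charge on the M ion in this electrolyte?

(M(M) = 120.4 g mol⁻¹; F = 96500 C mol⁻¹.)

+3

Q = I·t = 0.3080 A × 199.00 s = 61.29 C, so n(e⁻) = 61.29/96500 = 0.0006352 mol.
n(M) deposited = 0.0255 / 120.4 = 0.0002118 mol.
Electrons per atom = n(e⁻)/n(M) = 0.0006352 / 0.0002118 = 3.00 ≈ 3, so the ion is M³⁺.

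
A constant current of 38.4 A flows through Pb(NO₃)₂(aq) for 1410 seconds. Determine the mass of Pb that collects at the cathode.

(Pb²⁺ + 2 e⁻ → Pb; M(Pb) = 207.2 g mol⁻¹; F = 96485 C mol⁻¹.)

58.1 g

Q = I·t = 38.40 A × 1410.0 s = 54140 C.
n(e⁻) = Q/F = 54140 / 96485 = 0.5612 mol.
Pb²⁺ + 2 e⁻ → Pb, so n(Pb) = n(e⁻)/2 = 0.2806 mol.
m = n·M = 0.2806 × 207.2 = 58.1 g.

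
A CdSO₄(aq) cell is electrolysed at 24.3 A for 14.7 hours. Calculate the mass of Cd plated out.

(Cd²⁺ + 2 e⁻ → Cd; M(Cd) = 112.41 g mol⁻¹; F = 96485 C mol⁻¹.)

749 g

Q = I·t = 24.30 A × 52920 s = 1286000 C.
n(e⁻) = Q/F = 1286000 / 96485 = 13.33 mol.
Cd²⁺ + 2 e⁻ → Cd, so n(Cd) = n(e⁻)/2 = 6.664 mol.
m = n·M = 6.664 × 112.41 = 749 g.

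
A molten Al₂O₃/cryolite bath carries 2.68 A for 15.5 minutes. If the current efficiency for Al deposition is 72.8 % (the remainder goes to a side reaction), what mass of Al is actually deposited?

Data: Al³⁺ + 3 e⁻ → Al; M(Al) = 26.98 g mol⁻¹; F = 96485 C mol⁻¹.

Q = I·t = 2.680 × 930.00 = 2492 C.
n(e⁻) = 2492/96485 = 0.02583 mol; theoretically n(Al) = 0.02583/3 = 0.008611 mol, m_theo = 0.2323 g.
At 72.8 % efficiency, m_actual = 0.728 × 0.2323 = 0.169 g.

0.169 g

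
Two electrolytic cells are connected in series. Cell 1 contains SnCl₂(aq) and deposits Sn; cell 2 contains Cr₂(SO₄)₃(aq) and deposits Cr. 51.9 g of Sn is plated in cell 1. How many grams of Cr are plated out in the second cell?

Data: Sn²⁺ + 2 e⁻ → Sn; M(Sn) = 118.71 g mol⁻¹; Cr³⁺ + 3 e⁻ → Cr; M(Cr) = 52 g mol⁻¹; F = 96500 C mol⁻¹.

n(Sn) = 51.9 / 118.71 = 0.4372 mol.
Since Sn²⁺ + 2 e⁻ → Sn, n(e⁻) passed = 2 × 0.4372 = 0.8744 mol.
Cells in series carry the same charge, so the same 0.8744 mol of electrons passes through cell 2.
Cr³⁺ + 3 e⁻ → Cr, so n(Cr) = 0.8744 / 3 = 0.2915 mol.
m(Cr) = 0.2915 × 52 = 15.2 g.

15.2 g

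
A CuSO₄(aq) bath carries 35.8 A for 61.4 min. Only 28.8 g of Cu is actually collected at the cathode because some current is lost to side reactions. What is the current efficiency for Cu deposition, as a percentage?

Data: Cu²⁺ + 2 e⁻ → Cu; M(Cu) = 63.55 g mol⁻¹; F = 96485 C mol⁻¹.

Q = I·t = 35.80 × 3684.0 = 131900 C; n(e⁻) = 131900/96485 = 1.367 mol.
Theoretical n(Cu) = n(e⁻)/2 = 0.6835 mol, i.e. m_theo = 0.6835 × 63.55 = 43.43 g.
Efficiency = m_actual / m_theo = 28.8 / 43.43 = 66.3 %.

66.3 %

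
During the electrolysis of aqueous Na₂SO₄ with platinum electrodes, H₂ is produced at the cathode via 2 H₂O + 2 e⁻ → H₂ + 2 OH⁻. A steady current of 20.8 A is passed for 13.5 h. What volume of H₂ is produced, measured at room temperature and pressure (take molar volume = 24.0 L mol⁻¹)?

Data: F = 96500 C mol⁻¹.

Q = I·t = 20.80 A × 48600 s = 1011000 C.
n(e⁻) = Q/F = 1011000 / 96500 = 10.48 mol.
2 electrons are transferred per H₂ molecule, so n(H₂) = 10.48 / 2 = 5.238 mol.
V = n × V_m = 5.238 × 24.0 = 126 L.

126 L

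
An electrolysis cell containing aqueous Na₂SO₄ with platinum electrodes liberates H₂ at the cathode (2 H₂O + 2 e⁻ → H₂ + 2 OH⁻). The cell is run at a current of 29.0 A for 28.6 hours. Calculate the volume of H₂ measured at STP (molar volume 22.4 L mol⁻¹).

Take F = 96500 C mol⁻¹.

347 L

Q = I·t = 29.00 A × 102960 s = 2986000 C.
n(e⁻) = Q/F = 2986000 / 96500 = 30.94 mol.
2 electrons are transferred per H₂ molecule, so n(H₂) = 30.94 / 2 = 15.47 mol.
V = n × V_m = 15.47 × 22.4 = 347 L.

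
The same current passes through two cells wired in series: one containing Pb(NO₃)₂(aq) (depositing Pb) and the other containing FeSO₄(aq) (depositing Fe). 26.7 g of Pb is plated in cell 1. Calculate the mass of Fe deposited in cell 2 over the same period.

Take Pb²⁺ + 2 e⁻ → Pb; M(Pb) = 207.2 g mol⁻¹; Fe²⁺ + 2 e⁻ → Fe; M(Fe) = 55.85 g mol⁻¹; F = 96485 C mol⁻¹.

7.20 g

n(Pb) = 26.7 / 207.2 = 0.1289 mol.
Since Pb²⁺ + 2 e⁻ → Pb, n(e⁻) passed = 2 × 0.1289 = 0.2577 mol.
Cells in series carry the same charge, so the same 0.2577 mol of electrons passes through cell 2.
Fe²⁺ + 2 e⁻ → Fe, so n(Fe) = 0.2577 / 2 = 0.1289 mol.
m(Fe) = 0.1289 × 55.85 = 7.20 g.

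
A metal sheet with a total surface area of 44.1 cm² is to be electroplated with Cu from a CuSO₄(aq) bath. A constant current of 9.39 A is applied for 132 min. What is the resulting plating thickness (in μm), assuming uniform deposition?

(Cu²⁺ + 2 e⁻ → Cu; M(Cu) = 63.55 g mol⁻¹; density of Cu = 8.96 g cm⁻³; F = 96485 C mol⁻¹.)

Q = I·t = 9.390 × 7920.0 = 74370 C; n(e⁻) = 0.7708 mol.
n(Cu) = n(e⁻)/2 = 0.3854 mol, so m = 0.3854 × 63.55 = 24.49 g.
Volume = m/ρ = 24.49 / 8.96 = 2.733 cm³.
Thickness = V/A = 2.733 / 44.1 = 0.0620 cm = 620 μm.

620 μm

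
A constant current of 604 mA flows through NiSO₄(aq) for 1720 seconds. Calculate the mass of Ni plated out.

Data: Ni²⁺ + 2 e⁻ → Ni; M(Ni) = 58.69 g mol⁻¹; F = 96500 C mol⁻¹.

0.316 g

Q = I·t = 0.6040 A × 1720.0 s = 1039 C.
n(e⁻) = Q/F = 1039 / 96500 = 0.01077 mol.
Ni²⁺ + 2 e⁻ → Ni, so n(Ni) = n(e⁻)/2 = 0.005383 mol.
m = n·M = 0.005383 × 58.69 = 0.316 g.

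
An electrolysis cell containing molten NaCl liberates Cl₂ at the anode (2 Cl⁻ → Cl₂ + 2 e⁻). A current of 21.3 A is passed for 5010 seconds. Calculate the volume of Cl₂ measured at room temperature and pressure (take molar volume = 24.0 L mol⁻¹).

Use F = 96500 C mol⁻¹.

Q = I·t = 21.30 A × 5010.0 s = 106700 C.
n(e⁻) = Q/F = 106700 / 96500 = 1.106 mol.
2 electrons are transferred per Cl₂ molecule, so n(Cl₂) = 1.106 / 2 = 0.5529 mol.
V = n × V_m = 0.5529 × 24.0 = 13.3 L.

13.3 L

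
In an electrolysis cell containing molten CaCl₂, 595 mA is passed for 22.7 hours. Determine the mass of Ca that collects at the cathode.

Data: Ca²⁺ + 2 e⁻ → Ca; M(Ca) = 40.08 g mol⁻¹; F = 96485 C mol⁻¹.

10.1 g

Q = I·t = 0.5950 A × 81720 s = 48620 C.
n(e⁻) = Q/F = 48620 / 96485 = 0.5039 mol.
Ca²⁺ + 2 e⁻ → Ca, so n(Ca) = n(e⁻)/2 = 0.2520 mol.
m = n·M = 0.2520 × 40.08 = 10.1 g.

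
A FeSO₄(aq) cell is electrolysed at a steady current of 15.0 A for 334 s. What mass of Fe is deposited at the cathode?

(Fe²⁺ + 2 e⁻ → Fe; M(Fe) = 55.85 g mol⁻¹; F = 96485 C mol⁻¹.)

1.45 g

Q = I·t = 15.00 A × 334.00 s = 5010 C.
n(e⁻) = Q/F = 5010 / 96485 = 0.05193 mol.
Fe²⁺ + 2 e⁻ → Fe, so n(Fe) = n(e⁻)/2 = 0.02596 mol.
m = n·M = 0.02596 × 55.85 = 1.45 g.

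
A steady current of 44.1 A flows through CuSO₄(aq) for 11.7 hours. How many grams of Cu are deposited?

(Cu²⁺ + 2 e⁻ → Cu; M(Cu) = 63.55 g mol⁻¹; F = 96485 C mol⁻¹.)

612 g

Q = I·t = 44.10 A × 42120 s = 1857000 C.
n(e⁻) = Q/F = 1857000 / 96485 = 19.25 mol.
Cu²⁺ + 2 e⁻ → Cu, so n(Cu) = n(e⁻)/2 = 9.626 mol.
m = n·M = 9.626 × 63.55 = 612 g.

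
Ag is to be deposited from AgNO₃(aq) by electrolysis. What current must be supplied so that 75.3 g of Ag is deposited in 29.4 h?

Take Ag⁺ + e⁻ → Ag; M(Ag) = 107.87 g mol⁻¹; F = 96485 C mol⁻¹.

n(Ag) = 75.3 / 107.87 = 0.6981 mol.
n(e⁻) = 1 × 0.6981 = 0.6981 mol.
Q = n(e⁻)·F = 0.6981 × 96485 = 67350 C.
I = Q/t = 67350 / 105840 s = 0.636 A.

0.636 A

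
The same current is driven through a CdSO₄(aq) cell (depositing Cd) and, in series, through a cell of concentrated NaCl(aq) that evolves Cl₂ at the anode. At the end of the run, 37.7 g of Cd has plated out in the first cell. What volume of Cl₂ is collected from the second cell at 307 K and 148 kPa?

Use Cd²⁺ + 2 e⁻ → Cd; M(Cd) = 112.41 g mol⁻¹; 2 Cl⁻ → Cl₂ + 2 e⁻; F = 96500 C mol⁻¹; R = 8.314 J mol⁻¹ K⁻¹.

5.78 L

n(Cd) = 37.7 / 112.41 = 0.3354 mol, so n(e⁻) = 2 × 0.3354 = 0.6708 mol.
The cells are in series, so the same 0.6708 mol of electrons passes through the second cell.
2 Cl⁻ → Cl₂ + 2 e⁻ — 2 mol e⁻ per mol Cl₂, so n(Cl₂) = 0.6708/2 = 0.3354 mol.
V = nRT/P = (0.3354 × 8.314 × 307) / (148 × 10³) = 0.00578 m³ = 5.78 L.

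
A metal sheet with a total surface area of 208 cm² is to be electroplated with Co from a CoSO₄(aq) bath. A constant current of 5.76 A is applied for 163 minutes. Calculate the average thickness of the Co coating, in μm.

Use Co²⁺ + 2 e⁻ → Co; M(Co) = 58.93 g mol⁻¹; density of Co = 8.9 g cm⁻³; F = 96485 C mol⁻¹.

Q = I·t = 5.760 × 9780.0 = 56330 C; n(e⁻) = 0.5839 mol.
n(Co) = n(e⁻)/2 = 0.2919 mol, so m = 0.2919 × 58.93 = 17.20 g.
Volume = m/ρ = 17.20 / 8.9 = 1.933 cm³.
Thickness = V/A = 1.933 / 208 = 0.00929 cm = 92.9 μm.

92.9 μm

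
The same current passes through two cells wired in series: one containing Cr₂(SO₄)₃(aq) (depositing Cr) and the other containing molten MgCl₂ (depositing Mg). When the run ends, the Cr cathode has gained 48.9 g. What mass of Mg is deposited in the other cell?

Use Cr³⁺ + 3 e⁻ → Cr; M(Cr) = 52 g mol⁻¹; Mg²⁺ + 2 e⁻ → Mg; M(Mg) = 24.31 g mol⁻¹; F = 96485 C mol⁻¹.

n(Cr) = 48.9 / 52 = 0.9404 mol.
Since Cr³⁺ + 3 e⁻ → Cr, n(e⁻) passed = 3 × 0.9404 = 2.821 mol.
Cells in series carry the same charge, so the same 2.821 mol of electrons passes through cell 2.
Mg²⁺ + 2 e⁻ → Mg, so n(Mg) = 2.821 / 2 = 1.411 mol.
m(Mg) = 1.411 × 24.31 = 34.3 g.

34.3 g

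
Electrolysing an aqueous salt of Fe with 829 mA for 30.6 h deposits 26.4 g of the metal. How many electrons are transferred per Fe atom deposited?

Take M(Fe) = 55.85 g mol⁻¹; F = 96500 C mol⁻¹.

Q = I·t = 0.8290 A × 110160 s = 91320 C, so n(e⁻) = 91320/96500 = 0.9463 mol.
n(Fe) deposited = 26.4 / 55.85 = 0.4727 mol.
Electrons per atom = n(e⁻)/n(Fe) = 0.9463 / 0.4727 = 2.00 ≈ 2, so the ion is Fe²⁺.

2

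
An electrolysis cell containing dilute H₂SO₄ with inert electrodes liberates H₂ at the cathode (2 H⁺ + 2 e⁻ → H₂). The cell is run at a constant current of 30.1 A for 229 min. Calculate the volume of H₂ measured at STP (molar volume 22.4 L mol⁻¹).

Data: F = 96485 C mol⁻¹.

Q = I·t = 30.10 A × 13740 s = 413600 C.
n(e⁻) = Q/F = 413600 / 96485 = 4.286 mol.
2 electrons are transferred per H₂ molecule, so n(H₂) = 4.286 / 2 = 2.143 mol.
V = n × V_m = 2.143 × 22.4 = 48.0 L.

48.0 L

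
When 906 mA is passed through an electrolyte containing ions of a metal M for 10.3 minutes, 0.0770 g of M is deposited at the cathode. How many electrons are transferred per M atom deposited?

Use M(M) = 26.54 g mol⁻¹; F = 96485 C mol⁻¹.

2

Q = I·t = 0.9060 A × 618.00 s = 559.9 C, so n(e⁻) = 559.9/96485 = 0.005803 mol.
n(M) deposited = 0.0770 / 26.54 = 0.002901 mol.
Electrons per atom = n(e⁻)/n(M) = 0.005803 / 0.002901 = 2.00 ≈ 2, so the ion is M²⁺.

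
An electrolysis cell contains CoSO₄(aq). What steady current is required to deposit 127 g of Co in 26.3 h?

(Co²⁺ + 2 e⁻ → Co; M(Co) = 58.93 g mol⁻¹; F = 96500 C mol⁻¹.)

n(Co) = 127 / 58.93 = 2.155 mol.
n(e⁻) = 2 × 2.155 = 4.310 mol.
Q = n(e⁻)·F = 4.310 × 96500 = 415900 C.
I = Q/t = 415900 / 94680 s = 4.39 A.

4.39 A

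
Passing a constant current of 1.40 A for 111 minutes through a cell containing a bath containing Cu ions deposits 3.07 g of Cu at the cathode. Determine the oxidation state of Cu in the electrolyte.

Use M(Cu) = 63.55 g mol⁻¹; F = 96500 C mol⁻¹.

Q = I·t = 1.400 A × 6660.0 s = 9324 C, so n(e⁻) = 9324/96500 = 0.09662 mol.
n(Cu) deposited = 3.07 / 63.55 = 0.04831 mol.
Electrons per atom = n(e⁻)/n(Cu) = 0.09662 / 0.04831 = 2.00 ≈ 2, so the ion is Cu²⁺.

+2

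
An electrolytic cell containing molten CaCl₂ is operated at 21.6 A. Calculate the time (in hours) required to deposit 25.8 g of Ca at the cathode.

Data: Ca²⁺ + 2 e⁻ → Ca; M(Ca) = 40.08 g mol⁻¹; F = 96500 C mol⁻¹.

n(Ca) = m/M = 25.8 / 40.08 = 0.6437 mol.
Each Ca atom requires 2 electrons, so n(e⁻) = 2 × 0.6437 = 1.287 mol.
Q = n(e⁻)·F = 1.287 × 96500 = 124200 C.
t = Q/I = 124200 / 21.60 A = 5752 s = 1.60 h.

1.60 h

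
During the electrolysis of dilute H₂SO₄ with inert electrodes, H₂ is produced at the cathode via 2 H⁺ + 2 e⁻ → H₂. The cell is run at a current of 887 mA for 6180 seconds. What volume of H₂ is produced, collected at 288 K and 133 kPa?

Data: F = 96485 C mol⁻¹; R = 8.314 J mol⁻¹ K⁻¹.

0.511 L

Q = I·t = 0.8870 A × 6180.0 s = 5482 C.
n(e⁻) = Q/F = 5482 / 96485 = 0.05681 mol.
2 electrons are transferred per H₂ molecule, so n(H₂) = 0.05681 / 2 = 0.02841 mol.
V = nRT/P = (0.02841 × 8.314 × 288) / (133 × 10³ Pa) = 5.11 × 10⁻⁴ m³ = 0.511 L.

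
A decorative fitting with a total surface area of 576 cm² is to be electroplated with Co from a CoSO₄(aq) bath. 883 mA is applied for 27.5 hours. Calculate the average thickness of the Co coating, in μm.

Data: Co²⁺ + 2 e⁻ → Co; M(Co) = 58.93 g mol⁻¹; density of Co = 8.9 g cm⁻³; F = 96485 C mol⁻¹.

52.1 μm

Q = I·t = 0.8830 × 99000 = 87420 C; n(e⁻) = 0.9060 mol.
n(Co) = n(e⁻)/2 = 0.4530 mol, so m = 0.4530 × 58.93 = 26.70 g.
Volume = m/ρ = 26.70 / 8.9 = 3.000 cm³.
Thickness = V/A = 3.000 / 576 = 0.00521 cm = 52.1 μm.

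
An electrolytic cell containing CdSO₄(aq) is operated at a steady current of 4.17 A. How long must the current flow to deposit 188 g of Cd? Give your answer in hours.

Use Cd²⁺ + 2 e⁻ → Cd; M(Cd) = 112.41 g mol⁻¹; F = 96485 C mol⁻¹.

21.5 h

n(Cd) = m/M = 188 / 112.41 = 1.672 mol.
Each Cd atom requires 2 electrons, so n(e⁻) = 2 × 1.672 = 3.345 mol.
Q = n(e⁻)·F = 3.345 × 96485 = 322700 C.
t = Q/I = 322700 / 4.170 A = 77390 s = 21.5 h.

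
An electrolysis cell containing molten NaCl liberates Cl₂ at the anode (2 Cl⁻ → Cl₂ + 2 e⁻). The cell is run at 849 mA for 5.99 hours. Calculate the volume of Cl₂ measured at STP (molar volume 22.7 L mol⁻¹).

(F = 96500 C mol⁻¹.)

2.15 L

Q = I·t = 0.8490 A × 21564 s = 18310 C.
n(e⁻) = Q/F = 18310 / 96500 = 0.1897 mol.
2 electrons are transferred per Cl₂ molecule, so n(Cl₂) = 0.1897 / 2 = 0.09486 mol.
V = n × V_m = 0.09486 × 22.7 = 2.15 L.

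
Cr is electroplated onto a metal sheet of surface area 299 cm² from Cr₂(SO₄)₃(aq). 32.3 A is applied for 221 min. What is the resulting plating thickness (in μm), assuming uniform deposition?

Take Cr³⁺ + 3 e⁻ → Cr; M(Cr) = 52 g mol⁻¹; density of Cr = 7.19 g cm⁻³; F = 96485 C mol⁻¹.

358 μm

Q = I·t = 32.30 × 13260 = 428300 C; n(e⁻) = 4.439 mol.
n(Cr) = n(e⁻)/3 = 1.480 mol, so m = 1.480 × 52 = 76.94 g.
Volume = m/ρ = 76.94 / 7.19 = 10.70 cm³.
Thickness = V/A = 10.70 / 299 = 0.0358 cm = 358 μm.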